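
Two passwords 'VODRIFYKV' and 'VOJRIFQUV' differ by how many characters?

Differing positions: 3, 7, 8. Hamming distance = 3.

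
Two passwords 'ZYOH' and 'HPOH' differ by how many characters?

Differing positions: 1, 2. Hamming distance = 2.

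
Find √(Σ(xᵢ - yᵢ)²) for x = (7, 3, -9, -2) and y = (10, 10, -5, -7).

√(Σ(x_i - y_i)²) = √((7 - 10)² + (3 - 10)² + (-9 - (-5))² + (-2 - (-7))²)
= √((-3)² + (-7)² + (-4)² + 5²) = √(9 + 49 + 16 + 25) = √99 ≈ 9.9499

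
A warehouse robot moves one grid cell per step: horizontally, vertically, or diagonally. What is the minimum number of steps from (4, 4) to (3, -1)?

max(|x_i - y_i|) = max(|4 - 3|, |4 - (-1)|) = max(1, 5) = 5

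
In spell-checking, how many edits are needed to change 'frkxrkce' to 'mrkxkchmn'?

Let D[i][j] be the edit distance between the first i characters of 'frkxrkce' and the first j characters of 'mrkxkchmn', with D[i][0] = i, D[0][j] = j, and D[i][j] = D[i-1][j-1] if the characters match, else 1 + min(D[i-1][j], D[i][j-1], D[i-1][j-1]). Filling the table (rows: prefixes of 'frkxrkce', columns: prefixes of 'mrkxkchmn'):
     ε  m  r  k  x  k  c  h  m  n
  ε  0  1  2  3  4  5  6  7  8  9
  f  1  1  2  3  4  5  6  7  8  9
  r  2  2  1  2  3  4  5  6  7  8
  k  3  3  2  1  2  3  4  5  6  7
  x  4  4  3  2  1  2  3  4  5  6
  r  5  5  4  3  2  2  3  4  5  6
  k  6  6  5  4  3  2  3  4  5  6
  c  7  7  6  5  4  3  2  3  4  5
  e  8  8  7  6  5  4  3  3  4  5
The bottom-right entry gives D[8][9] = 5, so no sequence of fewer than 5 edits works. Backtracking through the table gives one optimal edit sequence (5 edits):
  frkxrkce → mrkxrkce (sub f→m @1)
  mrkxrkce → mrkxkce (del r @5)
  mrkxkce → mrkxkche (ins h @7)
  mrkxkche → mrkxkchme (ins m @8)
  mrkxkchme → mrkxkchmn (sub e→n @9)
Edit distance = 5.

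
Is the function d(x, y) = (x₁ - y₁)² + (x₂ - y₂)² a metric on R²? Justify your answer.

No. The squared Euclidean distance fails the triangle inequality. Counterexample: x = (0, 0), y = (1, 2), z = (2, 4). d(x,z) = 2² + 4² = 20, but d(x,y) + d(y,z) = (1² + 2²) + (1² + 2²) = 5 + 5 = 10. Since 20 > 10, the triangle inequality is violated. (Note: √d, the ordinary Euclidean distance, IS a metric.)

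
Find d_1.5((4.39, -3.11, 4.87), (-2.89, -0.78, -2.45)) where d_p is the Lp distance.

(Σ|x_i - y_i|^1.5)^(1/1.5) = (|4.39 - (-2.89)|^1.5 + |-3.11 - (-0.78)|^1.5 + |4.87 - (-2.45)|^1.5)^(1/1.5)
= (7.28^1.5 + 2.33^1.5 + 7.32^1.5)^(1/1.5) ≈ (19.6425 + 3.5566 + 19.8046)^(1/1.5) = (43.0037)^(1/1.5) ≈ 12.2745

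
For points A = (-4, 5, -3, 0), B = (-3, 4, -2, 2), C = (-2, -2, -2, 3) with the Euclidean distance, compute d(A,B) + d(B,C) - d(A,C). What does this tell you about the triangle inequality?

d(A,B) = √(1² + 1² + 1² + 2²) = √7 ≈ 2.6458, d(B,C) = √(1² + 6² + 0² + 1²) = √38 ≈ 6.1644, d(A,C) = √(2² + 7² + 1² + 3²) = √63 ≈ 7.9373.
d(A,B) + d(B,C) - d(A,C) = 2.6458 + 6.1644 - 7.9373 = 8.8102 - 7.9373 = 0.8729 (to 4 decimal places). This is ≥ 0, so the triangle inequality holds for these points.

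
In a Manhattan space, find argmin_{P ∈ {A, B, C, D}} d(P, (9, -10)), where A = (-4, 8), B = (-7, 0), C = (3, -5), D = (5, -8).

Distances: d(A) = 31, d(B) = 26, d(C) = 11, d(D) = 6. Nearest: D = (5, -8) with distance 6.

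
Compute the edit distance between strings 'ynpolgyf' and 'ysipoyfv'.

Let D[i][j] be the edit distance between the first i characters of 'ynpolgyf' and the first j characters of 'ysipoyfv', with D[i][0] = i, D[0][j] = j, and D[i][j] = D[i-1][j-1] if the characters match, else 1 + min(D[i-1][j], D[i][j-1], D[i-1][j-1]). Filling the table (rows: prefixes of 'ynpolgyf', columns: prefixes of 'ysipoyfv'):
     ε  y  s  i  p  o  y  f  v
  ε  0  1  2  3  4  5  6  7  8
  y  1  0  1  2  3  4  5  6  7
  n  2  1  1  2  3  4  5  6  7
  p  3  2  2  2  2  3  4  5  6
  o  4  3  3  3  3  2  3  4  5
  l  5  4  4  4  4  3  3  4  5
  g  6  5  5  5  5  4  4  4  5
  y  7  6  6  6  6  5  4  5  5
  f  8  7  7  7  7  6  5  4  5
The bottom-right entry gives D[8][8] = 5, so no sequence of fewer than 5 edits works. Backtracking through the table gives one optimal edit sequence (5 edits):
  ynpolgyf → ysnpolgyf (ins s @2)
  ysnpolgyf → ysipolgyf (sub n→i @3)
  ysipolgyf → ysipogyf (del l @6)
  ysipogyf → ysipoyf (del g @6)
  ysipoyf → ysipoyfv (ins v @8)
Edit distance = 5.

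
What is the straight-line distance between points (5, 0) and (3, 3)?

√(Σ(x_i - y_i)²) = √((5 - 3)² + (0 - 3)²)
= √(2² + (-3)²) = √(4 + 9) = √13 ≈ 3.6056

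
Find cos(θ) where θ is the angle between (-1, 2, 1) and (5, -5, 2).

With u = (-1, 2, 1), v = (5, -5, 2):
u·v = (-1)·5 + 2·(-5) + 1·2 = (-5) + (-10) + 2 = -13.
|u| = √((-1)² + 2² + 1²) = √6, |v| = √(5² + (-5)² + 2²) = √54, so |u||v| = √(6·54) = √324 = 18.
cos θ = (u·v)/(|u||v|) = -13/18 ≈ -0.7222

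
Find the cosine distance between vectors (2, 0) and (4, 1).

With u = (2, 0), v = (4, 1):
u·v = 2·4 + 0·1 = 8 + 0 = 8.
|u| = √(2² + 0²) = √4, |v| = √(4² + 1²) = √17, so |u||v| = √(4·17) = √68.
cos θ = (u·v)/(|u||v|) = 8/√68 ≈ 0.9701
Cosine distance = 1 - cos θ ≈ 1 - 0.9701 = 0.0299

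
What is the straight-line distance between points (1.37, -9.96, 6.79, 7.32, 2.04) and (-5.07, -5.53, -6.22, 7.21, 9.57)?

√(Σ(x_i - y_i)²) = √((1.37 - (-5.07))² + (-9.96 - (-5.53))² + (6.79 - (-6.22))² + (7.32 - 7.21)² + (2.04 - 9.57)²)
= √(6.44² + (-4.43)² + 13.01² + 0.11² + (-7.53)²) = √(41.4736 + 19.6249 + 169.2601 + 0.0121 + 56.7009) = √287.0716 ≈ 16.9432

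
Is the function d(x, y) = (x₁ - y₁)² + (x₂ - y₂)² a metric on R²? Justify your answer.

No. The squared Euclidean distance fails the triangle inequality. Counterexample: x = (0, 0), y = (2, 1), z = (4, 2). d(x,z) = 4² + 2² = 20, but d(x,y) + d(y,z) = (2² + 1²) + (2² + 1²) = 5 + 5 = 10. Since 20 > 10, the triangle inequality is violated. (Note: √d, the ordinary Euclidean distance, IS a metric.)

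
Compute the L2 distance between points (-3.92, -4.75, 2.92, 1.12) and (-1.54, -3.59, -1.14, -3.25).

(Σ|x_i - y_i|^2)^(1/2) = (|-3.92 - (-1.54)|^2 + |-4.75 - (-3.59)|^2 + |2.92 - (-1.14)|^2 + |1.12 - (-3.25)|^2)^(1/2)
= (2.38^2 + 1.16^2 + 4.06^2 + 4.37^2)^(1/2) = (5.6644 + 1.3456 + 16.4836 + 19.0969)^(1/2) = (42.5905)^(1/2) ≈ 6.5261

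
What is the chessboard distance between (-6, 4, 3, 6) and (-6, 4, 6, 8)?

max(|x_i - y_i|) = max(|-6 - (-6)|, |4 - 4|, |3 - 6|, |6 - 8|) = max(0, 0, 3, 2) = 3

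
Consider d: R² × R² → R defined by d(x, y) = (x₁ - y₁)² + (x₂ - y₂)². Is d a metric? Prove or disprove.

No. The squared Euclidean distance fails the triangle inequality. Counterexample: x = (0, 0), y = (5, 4), z = (10, 8). d(x,z) = 10² + 8² = 164, but d(x,y) + d(y,z) = (5² + 4²) + (5² + 4²) = 41 + 41 = 82. Since 164 > 82, the triangle inequality is violated. (Note: √d, the ordinary Euclidean distance, IS a metric.)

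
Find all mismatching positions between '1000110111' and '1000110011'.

Differing positions: 8. Hamming distance = 1.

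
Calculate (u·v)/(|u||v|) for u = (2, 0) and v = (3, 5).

With u = (2, 0), v = (3, 5):
u·v = 2·3 + 0·5 = 6 + 0 = 6.
|u| = √(2² + 0²) = √4, |v| = √(3² + 5²) = √34, so |u||v| = √(4·34) = √136.
cos θ = (u·v)/(|u||v|) = 6/√136 ≈ 0.5145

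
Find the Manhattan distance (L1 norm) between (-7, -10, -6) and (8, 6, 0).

Σ|x_i - y_i| = |-7 - 8| + |-10 - 6| + |-6 - 0| = 15 + 16 + 6 = 37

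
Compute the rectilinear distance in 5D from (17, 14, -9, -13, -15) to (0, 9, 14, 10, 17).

Σ|x_i - y_i| = |17 - 0| + |14 - 9| + |-9 - 14| + |-13 - 10| + |-15 - 17| = 17 + 5 + 23 + 23 + 32 = 100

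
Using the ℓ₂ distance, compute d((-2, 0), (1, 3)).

(Σ|x_i - y_i|^2)^(1/2) = (|-2 - 1|^2 + |0 - 3|^2)^(1/2)
= (3^2 + 3^2)^(1/2) = (9 + 9)^(1/2) = (18)^(1/2) ≈ 4.2426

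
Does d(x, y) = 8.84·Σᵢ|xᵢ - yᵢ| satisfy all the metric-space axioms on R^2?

Yes. The L1 (Manhattan) norm induces a metric on R^2, and multiplying a metric by a positive constant 8.84 > 0 preserves all four axioms: non-negativity (8.84·||x-y|| ≥ 0), identity (8.84·||x-y|| = 0 ⟺ ||x-y|| = 0 ⟺ x = y), symmetry (||x-y|| = ||y-x||), and the triangle inequality (8.84·||x-z|| ≤ 8.84·||x-y|| + 8.84·||y-z||). So d is a metric.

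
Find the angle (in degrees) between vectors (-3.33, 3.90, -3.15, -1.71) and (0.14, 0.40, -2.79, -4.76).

With u = (-3.33, 3.90, -3.15, -1.71), v = (0.14, 0.40, -2.79, -4.76):
u·v = (-3.33)·0.14 + 3.9·0.4 + (-3.15)·(-2.79) + (-1.71)·(-4.76) = (-0.4662) + 1.56 + 8.7885 + 8.1396 = 18.0219.
|u| = √((-3.33)² + 3.9² + (-3.15)² + (-1.71)²) = √(11.0889 + 15.21 + 9.9225 + 2.9241) = √39.1455, |v| = √(0.14² + 0.4² + (-2.79)² + (-4.76)²) = √(0.0196 + 0.16 + 7.7841 + 22.6576) = √30.6213.
cos θ = (u·v)/(|u||v|) = 18.0219/(√39.1455·√30.6213) ≈ 0.520532
θ = arccos(0.520532) ≈ 58.63°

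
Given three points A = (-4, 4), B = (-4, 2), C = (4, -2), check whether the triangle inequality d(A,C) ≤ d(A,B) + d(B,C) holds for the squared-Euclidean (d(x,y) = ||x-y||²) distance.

d(A,B) = 0² + 2² = 4, d(B,C) = 8² + 4² = 80, d(A,C) = 8² + 6² = 100.
d(A,C) = 100 > 4 + 80 = 84. Triangle inequality is VIOLATED. (Squared-Euclidean is not a metric — this is a counterexample.)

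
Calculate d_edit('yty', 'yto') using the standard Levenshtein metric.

Let D[i][j] be the edit distance between the first i characters of 'yty' and the first j characters of 'yto', with D[i][0] = i, D[0][j] = j, and D[i][j] = D[i-1][j-1] if the characters match, else 1 + min(D[i-1][j], D[i][j-1], D[i-1][j-1]). Filling the table (rows: prefixes of 'yty', columns: prefixes of 'yto'):
     ε  y  t  o
  ε  0  1  2  3
  y  1  0  1  2
  t  2  1  0  1
  y  3  2  1  1
The bottom-right entry gives D[3][3] = 1, so no sequence of fewer than 1 edit works. Backtracking through the table gives one optimal edit sequence (1 edit):
  yty → yto (sub y→o @3)
Edit distance = 1.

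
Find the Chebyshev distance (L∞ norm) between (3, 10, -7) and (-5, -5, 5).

max(|x_i - y_i|) = max(|3 - (-5)|, |10 - (-5)|, |-7 - 5|) = max(8, 15, 12) = 15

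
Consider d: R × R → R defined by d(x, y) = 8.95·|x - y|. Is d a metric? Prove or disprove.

Yes. Since |x - y| is a metric on R and 8.95 > 0, the positive scalar multiple 8.95·|x - y| is also a metric: scaling by a positive constant preserves non-negativity, identity (d=0 ⟺ |x-y|=0 ⟺ x=y), symmetry, and the triangle inequality.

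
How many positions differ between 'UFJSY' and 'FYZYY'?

Differing positions: 1, 2, 3, 4. Hamming distance = 4.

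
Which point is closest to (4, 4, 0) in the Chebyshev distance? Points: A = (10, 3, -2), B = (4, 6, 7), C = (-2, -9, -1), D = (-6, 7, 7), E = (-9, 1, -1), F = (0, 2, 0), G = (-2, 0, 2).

Distances: d(A) = 6, d(B) = 7, d(C) = 13, d(D) = 10, d(E) = 13, d(F) = 4, d(G) = 6. Nearest: F = (0, 2, 0) with distance 4.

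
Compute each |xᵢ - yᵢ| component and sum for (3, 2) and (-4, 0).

Σ|x_i - y_i| = |3 - (-4)| + |2 - 0| = 7 + 2 = 9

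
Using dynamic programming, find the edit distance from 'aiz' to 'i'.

Let D[i][j] be the edit distance between the first i characters of 'aiz' and the first j characters of 'i', with D[i][0] = i, D[0][j] = j, and D[i][j] = D[i-1][j-1] if the characters match, else 1 + min(D[i-1][j], D[i][j-1], D[i-1][j-1]). Filling the table (rows: prefixes of 'aiz', columns: prefixes of 'i'):
     ε  i
  ε  0  1
  a  1  1
  i  2  1
  z  3  2
The bottom-right entry gives D[3][1] = 2, so no sequence of fewer than 2 edits works. Backtracking through the table gives one optimal edit sequence (2 edits):
  aiz → iz (del a @1)
  iz → i (del z @2)
Edit distance = 2.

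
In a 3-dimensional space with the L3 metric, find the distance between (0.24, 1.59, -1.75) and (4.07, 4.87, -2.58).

(Σ|x_i - y_i|^3)^(1/3) = (|0.24 - 4.07|^3 + |1.59 - 4.87|^3 + |-1.75 - (-2.58)|^3)^(1/3)
= (3.83^3 + 3.28^3 + 0.83^3)^(1/3) ≈ (56.1819 + 35.2876 + 0.5718)^(1/3) = (92.0413)^(1/3) ≈ 4.515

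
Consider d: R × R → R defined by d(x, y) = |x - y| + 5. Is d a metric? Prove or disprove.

No. d fails identity of indiscernibles (specifically d(x,x) = 0): d(5, 5) = |5 - 5| + 5 = 0 + 5 = 5 ≠ 0.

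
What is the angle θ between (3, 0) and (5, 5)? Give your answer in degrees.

With u = (3, 0), v = (5, 5):
u·v = 3·5 + 0·5 = 15 + 0 = 15.
|u| = √(3² + 0²) = √9, |v| = √(5² + 5²) = √50, so |u||v| = √(9·50) = √450.
cos θ = (u·v)/(|u||v|) = 15/√450 ≈ 0.707107
θ = arccos(0.707107) ≈ 45°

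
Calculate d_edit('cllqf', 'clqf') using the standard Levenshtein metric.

Let D[i][j] be the edit distance between the first i characters of 'cllqf' and the first j characters of 'clqf', with D[i][0] = i, D[0][j] = j, and D[i][j] = D[i-1][j-1] if the characters match, else 1 + min(D[i-1][j], D[i][j-1], D[i-1][j-1]). Filling the table (rows: prefixes of 'cllqf', columns: prefixes of 'clqf'):
     ε  c  l  q  f
  ε  0  1  2  3  4
  c  1  0  1  2  3
  l  2  1  0  1  2
  l  3  2  1  1  2
  q  4  3  2  1  2
  f  5  4  3  2  1
The bottom-right entry gives D[5][4] = 1, so no sequence of fewer than 1 edit works. Backtracking through the table gives one optimal edit sequence (1 edit):
  cllqf → clqf (del l @2)
Edit distance = 1.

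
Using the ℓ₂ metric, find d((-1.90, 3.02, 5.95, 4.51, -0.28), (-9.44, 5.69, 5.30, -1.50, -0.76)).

√(Σ(x_i - y_i)²) = √((-1.9 - (-9.44))² + (3.02 - 5.69)² + (5.95 - 5.3)² + (4.51 - (-1.5))² + (-0.28 - (-0.76))²)
= √(7.54² + (-2.67)² + 0.65² + 6.01² + 0.48²) = √(56.8516 + 7.1289 + 0.4225 + 36.1201 + 0.2304) = √100.7535 ≈ 10.0376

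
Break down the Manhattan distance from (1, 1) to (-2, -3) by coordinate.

Σ|x_i - y_i| = |1 - (-2)| + |1 - (-3)| = 3 + 4 = 7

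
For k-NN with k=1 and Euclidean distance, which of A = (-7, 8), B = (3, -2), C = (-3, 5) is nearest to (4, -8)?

Distances: d(A) ≈ 19.4165, d(B) ≈ 6.0828, d(C) ≈ 14.7648. Nearest: B = (3, -2) with distance 6.0828.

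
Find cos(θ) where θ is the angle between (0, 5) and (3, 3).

With u = (0, 5), v = (3, 3):
u·v = 0·3 + 5·3 = 0 + 15 = 15.
|u| = √(0² + 5²) = √25, |v| = √(3² + 3²) = √18, so |u||v| = √(25·18) = √450.
cos θ = (u·v)/(|u||v|) = 15/√450 ≈ 0.7071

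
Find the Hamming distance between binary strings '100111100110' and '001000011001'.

Differing positions: 1, 3, 4, 5, 6, 7, 8, 9, 10, 11, 12. Hamming distance = 11.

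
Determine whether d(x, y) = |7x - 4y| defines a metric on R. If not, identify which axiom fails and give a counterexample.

No. d fails symmetry: d(6, 1) = |7·6 - 4·1| = |38| = 38, but d(1, 6) = |7·1 - 4·6| = |-17| = 17. Since 38 ≠ 17, d(x,y) ≠ d(y,x) in general.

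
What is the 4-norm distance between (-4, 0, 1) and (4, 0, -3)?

(Σ|x_i - y_i|^4)^(1/4) = (|-4 - 4|^4 + |0 - 0|^4 + |1 - (-3)|^4)^(1/4)
= (8^4 + 0^4 + 4^4)^(1/4) = (4096 + 0 + 256)^(1/4) = (4352)^(1/4) ≈ 8.1222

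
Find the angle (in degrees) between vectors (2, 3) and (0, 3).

With u = (2, 3), v = (0, 3):
u·v = 2·0 + 3·3 = 0 + 9 = 9.
|u| = √(2² + 3²) = √13, |v| = √(0² + 3²) = √9, so |u||v| = √(13·9) = √117.
cos θ = (u·v)/(|u||v|) = 9/√117 ≈ 0.83205
θ = arccos(0.83205) ≈ 33.69°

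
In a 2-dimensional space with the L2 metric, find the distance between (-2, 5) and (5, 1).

(Σ|x_i - y_i|^2)^(1/2) = (|-2 - 5|^2 + |5 - 1|^2)^(1/2)
= (7^2 + 4^2)^(1/2) = (49 + 16)^(1/2) = (65)^(1/2) ≈ 8.0623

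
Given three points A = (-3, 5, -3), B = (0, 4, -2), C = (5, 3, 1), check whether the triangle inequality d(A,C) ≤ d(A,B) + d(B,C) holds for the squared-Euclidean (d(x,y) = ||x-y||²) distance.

d(A,B) = 3² + 1² + 1² = 11, d(B,C) = 5² + 1² + 3² = 35, d(A,C) = 8² + 2² + 4² = 84.
d(A,C) = 84 > 11 + 35 = 46. Triangle inequality is VIOLATED. (Squared-Euclidean is not a metric — this is a counterexample.)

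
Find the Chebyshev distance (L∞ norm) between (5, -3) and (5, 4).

max(|x_i - y_i|) = max(|5 - 5|, |-3 - 4|) = max(0, 7) = 7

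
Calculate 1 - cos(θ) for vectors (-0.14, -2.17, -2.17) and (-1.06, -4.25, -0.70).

With u = (-0.14, -2.17, -2.17), v = (-1.06, -4.25, -0.70):
u·v = (-0.14)·(-1.06) + (-2.17)·(-4.25) + (-2.17)·(-0.7) = 0.1484 + 9.2225 + 1.519 = 10.8899.
|u| = √((-0.14)² + (-2.17)² + (-2.17)²) = √(0.0196 + 4.7089 + 4.7089) = √9.4374, |v| = √((-1.06)² + (-4.25)² + (-0.7)²) = √(1.1236 + 18.0625 + 0.49) = √19.6761.
cos θ = (u·v)/(|u||v|) = 10.8899/(√9.4374·√19.6761) ≈ 0.7991
Cosine distance = 1 - cos θ ≈ 1 - 0.7991 = 0.2009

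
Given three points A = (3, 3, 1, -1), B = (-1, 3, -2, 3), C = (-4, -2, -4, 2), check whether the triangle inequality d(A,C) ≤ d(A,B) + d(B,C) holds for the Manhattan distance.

d(A,B) = 4 + 0 + 3 + 4 = 11, d(B,C) = 3 + 5 + 2 + 1 = 11, d(A,C) = 7 + 5 + 5 + 3 = 20.
d(A,C) = 20 ≤ 11 + 11 = 22. Triangle inequality is satisfied.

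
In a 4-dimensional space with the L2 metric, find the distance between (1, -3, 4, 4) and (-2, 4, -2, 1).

(Σ|x_i - y_i|^2)^(1/2) = (|1 - (-2)|^2 + |-3 - 4|^2 + |4 - (-2)|^2 + |4 - 1|^2)^(1/2)
= (3^2 + 7^2 + 6^2 + 3^2)^(1/2) = (9 + 49 + 36 + 9)^(1/2) = (103)^(1/2) ≈ 10.1489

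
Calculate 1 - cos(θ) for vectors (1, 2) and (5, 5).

With u = (1, 2), v = (5, 5):
u·v = 1·5 + 2·5 = 5 + 10 = 15.
|u| = √(1² + 2²) = √5, |v| = √(5² + 5²) = √50, so |u||v| = √(5·50) = √250.
cos θ = (u·v)/(|u||v|) = 15/√250 ≈ 0.9487
Cosine distance = 1 - cos θ ≈ 1 - 0.9487 = 0.0513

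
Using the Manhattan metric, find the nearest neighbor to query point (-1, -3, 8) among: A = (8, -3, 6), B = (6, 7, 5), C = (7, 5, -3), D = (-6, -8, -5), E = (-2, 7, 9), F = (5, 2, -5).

Distances: d(A) = 11, d(B) = 20, d(C) = 27, d(D) = 23, d(E) = 12, d(F) = 24. Nearest: A = (8, -3, 6) with distance 11.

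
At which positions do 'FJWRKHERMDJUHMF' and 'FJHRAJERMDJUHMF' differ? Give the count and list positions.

Differing positions: 3, 5, 6. Hamming distance = 3.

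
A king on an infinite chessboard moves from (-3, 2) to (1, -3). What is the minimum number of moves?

max(|x_i - y_i|) = max(|-3 - 1|, |2 - (-3)|) = max(4, 5) = 5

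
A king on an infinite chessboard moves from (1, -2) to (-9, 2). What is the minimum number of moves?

max(|x_i - y_i|) = max(|1 - (-9)|, |-2 - 2|) = max(10, 4) = 10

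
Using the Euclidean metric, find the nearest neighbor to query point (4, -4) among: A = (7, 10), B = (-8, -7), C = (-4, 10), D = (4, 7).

Distances: d(A) ≈ 14.3178, d(B) ≈ 12.3693, d(C) ≈ 16.1245, d(D) = 11. Nearest: D = (4, 7) with distance 11.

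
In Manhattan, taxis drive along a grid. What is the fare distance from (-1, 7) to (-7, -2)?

Σ|x_i - y_i| = |-1 - (-7)| + |7 - (-2)| = 6 + 9 = 15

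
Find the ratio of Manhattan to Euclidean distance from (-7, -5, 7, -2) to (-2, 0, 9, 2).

L1 = |-7 - (-2)| + |-5 - 0| + |7 - 9| + |-2 - 2| = 5 + 5 + 2 + 4 = 16
L2 = √(5² + 5² + 2² + 4²) = √70 ≈ 8.3666
L1 ≥ L2 always (equality iff movement is along one axis); L1 > L2 here.
Ratio L1/L2 = 16/√70 ≈ 1.9124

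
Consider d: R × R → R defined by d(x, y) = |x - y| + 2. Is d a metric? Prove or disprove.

No. d fails identity of indiscernibles (specifically d(x,x) = 0): d(7, 7) = |7 - 7| + 2 = 0 + 2 = 2 ≠ 0.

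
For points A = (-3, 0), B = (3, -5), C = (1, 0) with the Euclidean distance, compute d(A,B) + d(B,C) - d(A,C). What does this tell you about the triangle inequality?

d(A,B) = √(6² + 5²) = √61 ≈ 7.8102, d(B,C) = √(2² + 5²) = √29 ≈ 5.3852, d(A,C) = √(4² + 0²) = √16 = 4.
d(A,B) + d(B,C) - d(A,C) = 7.8102 + 5.3852 - 4 = 13.1954 - 4 = 9.1954 (to 4 decimal places). This is ≥ 0, so the triangle inequality holds for these points.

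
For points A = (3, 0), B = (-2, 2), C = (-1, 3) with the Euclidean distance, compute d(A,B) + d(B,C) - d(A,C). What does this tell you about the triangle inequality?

d(A,B) = √(5² + 2²) = √29 ≈ 5.3852, d(B,C) = √(1² + 1²) = √2 ≈ 1.4142, d(A,C) = √(4² + 3²) = √25 = 5.
d(A,B) + d(B,C) - d(A,C) = 5.3852 + 1.4142 - 5 = 6.7994 - 5 = 1.7994 (to 4 decimal places). This is ≥ 0, so the triangle inequality holds for these points.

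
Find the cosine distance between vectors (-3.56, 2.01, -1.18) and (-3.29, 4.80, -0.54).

With u = (-3.56, 2.01, -1.18), v = (-3.29, 4.80, -0.54):
u·v = (-3.56)·(-3.29) + 2.01·4.8 + (-1.18)·(-0.54) = 11.7124 + 9.648 + 0.6372 = 21.9976.
|u| = √((-3.56)² + 2.01² + (-1.18)²) = √(12.6736 + 4.0401 + 1.3924) = √18.1061, |v| = √((-3.29)² + 4.8² + (-0.54)²) = √(10.8241 + 23.04 + 0.2916) = √34.1557.
cos θ = (u·v)/(|u||v|) = 21.9976/(√18.1061·√34.1557) ≈ 0.8846
Cosine distance = 1 - cos θ ≈ 1 - 0.8846 = 0.1154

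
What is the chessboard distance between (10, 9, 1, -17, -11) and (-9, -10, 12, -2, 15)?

max(|x_i - y_i|) = max(|10 - (-9)|, |9 - (-10)|, |1 - 12|, |-17 - (-2)|, |-11 - 15|) = max(19, 19, 11, 15, 26) = 26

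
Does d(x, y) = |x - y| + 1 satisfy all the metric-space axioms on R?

No. d fails identity of indiscernibles (specifically d(x,x) = 0): d(-8, -8) = |-8 - (-8)| + 1 = 0 + 1 = 1 ≠ 0.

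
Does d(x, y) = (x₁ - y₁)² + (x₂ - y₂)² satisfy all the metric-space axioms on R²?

No. The squared Euclidean distance fails the triangle inequality. Counterexample: x = (0, 0), y = (3, 5), z = (6, 10). d(x,z) = 6² + 10² = 136, but d(x,y) + d(y,z) = (3² + 5²) + (3² + 5²) = 34 + 34 = 68. Since 136 > 68, the triangle inequality is violated. (Note: √d, the ordinary Euclidean distance, IS a metric.)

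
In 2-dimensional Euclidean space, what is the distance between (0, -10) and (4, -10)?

√(Σ(x_i - y_i)²) = √((0 - 4)² + (-10 - (-10))²)
= √((-4)² + 0²) = √(16 + 0) = √16 = 4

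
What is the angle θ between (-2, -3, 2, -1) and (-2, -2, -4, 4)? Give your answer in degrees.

With u = (-2, -3, 2, -1), v = (-2, -2, -4, 4):
u·v = (-2)·(-2) + (-3)·(-2) + 2·(-4) + (-1)·4 = 4 + 6 + (-8) + (-4) = -2.
|u| = √((-2)² + (-3)² + 2² + (-1)²) = √18, |v| = √((-2)² + (-2)² + (-4)² + 4²) = √40, so |u||v| = √(18·40) = √720.
cos θ = (u·v)/(|u||v|) = -2/√720 ≈ -0.074536
θ = arccos(-0.074536) ≈ 94.27°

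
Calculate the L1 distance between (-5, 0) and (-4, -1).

Σ|x_i - y_i| = |-5 - (-4)| + |0 - (-1)| = 1 + 1 = 2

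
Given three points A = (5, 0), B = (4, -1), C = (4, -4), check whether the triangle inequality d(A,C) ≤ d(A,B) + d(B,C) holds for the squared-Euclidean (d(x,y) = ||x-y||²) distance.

d(A,B) = 1² + 1² = 2, d(B,C) = 0² + 3² = 9, d(A,C) = 1² + 4² = 17.
d(A,C) = 17 > 2 + 9 = 11. Triangle inequality is VIOLATED. (Squared-Euclidean is not a metric — this is a counterexample.)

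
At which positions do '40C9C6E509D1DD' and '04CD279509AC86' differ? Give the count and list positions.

Differing positions: 1, 2, 4, 5, 6, 7, 11, 12, 13, 14. Hamming distance = 10.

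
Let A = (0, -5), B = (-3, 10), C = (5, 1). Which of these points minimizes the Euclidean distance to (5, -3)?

Distances: d(A) ≈ 5.3852, d(B) ≈ 15.2643, d(C) = 4. Nearest: C = (5, 1) with distance 4.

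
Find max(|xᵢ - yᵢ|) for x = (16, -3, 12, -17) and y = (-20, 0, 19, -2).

max(|x_i - y_i|) = max(|16 - (-20)|, |-3 - 0|, |12 - 19|, |-17 - (-2)|) = max(36, 3, 7, 15) = 36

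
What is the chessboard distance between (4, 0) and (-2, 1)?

max(|x_i - y_i|) = max(|4 - (-2)|, |0 - 1|) = max(6, 1) = 6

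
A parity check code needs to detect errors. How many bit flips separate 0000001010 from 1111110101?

Differing positions: 1, 2, 3, 4, 5, 6, 7, 8, 9, 10. Hamming distance = 10.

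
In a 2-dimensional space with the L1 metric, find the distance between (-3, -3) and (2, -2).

Σ|x_i - y_i| = |-3 - 2| + |-3 - (-2)| = 5 + 1 = 6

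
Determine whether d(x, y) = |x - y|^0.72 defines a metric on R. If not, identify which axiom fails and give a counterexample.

Yes. With 0 < p = 0.72 ≤ 1, d(x,y) = |x-y|^0.72 is a metric on R. Non-negativity and symmetry are immediate; |x-y|^0.72 = 0 ⟺ |x-y| = 0 ⟺ x = y. For the triangle inequality, the function t ↦ t^0.72 is subadditive on [0,∞) when p ≤ 1, so |x-z|^0.72 ≤ (|x-y| + |y-z|)^0.72 ≤ |x-y|^0.72 + |y-z|^0.72.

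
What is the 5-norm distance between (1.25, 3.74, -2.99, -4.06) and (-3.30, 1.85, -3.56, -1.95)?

(Σ|x_i - y_i|^5)^(1/5) = (|1.25 - (-3.3)|^5 + |3.74 - 1.85|^5 + |-2.99 - (-3.56)|^5 + |-4.06 - (-1.95)|^5)^(1/5)
= (4.55^5 + 1.89^5 + 0.57^5 + 2.11^5)^(1/5) ≈ (1950.1005 + 24.1162 + 0.0602 + 41.8227)^(1/5) = (2016.0996)^(1/5) ≈ 4.5804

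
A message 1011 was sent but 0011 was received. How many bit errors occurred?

Differing positions: 1. Hamming distance = 1.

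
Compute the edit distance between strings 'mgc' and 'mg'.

Let D[i][j] be the edit distance between the first i characters of 'mgc' and the first j characters of 'mg', with D[i][0] = i, D[0][j] = j, and D[i][j] = D[i-1][j-1] if the characters match, else 1 + min(D[i-1][j], D[i][j-1], D[i-1][j-1]). Filling the table (rows: prefixes of 'mgc', columns: prefixes of 'mg'):
     ε  m  g
  ε  0  1  2
  m  1  0  1
  g  2  1  0
  c  3  2  1
The bottom-right entry gives D[3][2] = 1, so no sequence of fewer than 1 edit works. Backtracking through the table gives one optimal edit sequence (1 edit):
  mgc → mg (del c @3)
Edit distance = 1.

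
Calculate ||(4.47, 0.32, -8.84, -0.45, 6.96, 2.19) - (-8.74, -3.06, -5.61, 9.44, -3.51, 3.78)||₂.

√(Σ(x_i - y_i)²) = √((4.47 - (-8.74))² + (0.32 - (-3.06))² + (-8.84 - (-5.61))² + (-0.45 - 9.44)² + (6.96 - (-3.51))² + (2.19 - 3.78)²)
= √(13.21² + 3.38² + (-3.23)² + (-9.89)² + 10.47² + (-1.59)²) = √(174.5041 + 11.4244 + 10.4329 + 97.8121 + 109.6209 + 2.5281) = √406.3225 ≈ 20.1574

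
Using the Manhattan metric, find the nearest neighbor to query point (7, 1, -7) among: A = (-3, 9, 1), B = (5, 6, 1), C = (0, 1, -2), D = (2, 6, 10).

Distances: d(A) = 26, d(B) = 15, d(C) = 12, d(D) = 27. Nearest: C = (0, 1, -2) with distance 12.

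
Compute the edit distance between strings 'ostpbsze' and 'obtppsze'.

Let D[i][j] be the edit distance between the first i characters of 'ostpbsze' and the first j characters of 'obtppsze', with D[i][0] = i, D[0][j] = j, and D[i][j] = D[i-1][j-1] if the characters match, else 1 + min(D[i-1][j], D[i][j-1], D[i-1][j-1]). Filling the table (rows: prefixes of 'ostpbsze', columns: prefixes of 'obtppsze'):
     ε  o  b  t  p  p  s  z  e
  ε  0  1  2  3  4  5  6  7  8
  o  1  0  1  2  3  4  5  6  7
  s  2  1  1  2  3  4  4  5  6
  t  3  2  2  1  2  3  4  5  6
  p  4  3  3  2  1  2  3  4  5
  b  5  4  3  3  2  2  3  4  5
  s  6  5  4  4  3  3  2  3  4
  z  7  6  5  5  4  4  3  2  3
  e  8  7  6  6  5  5  4  3  2
The bottom-right entry gives D[8][8] = 2, so no sequence of fewer than 2 edits works. Backtracking through the table gives one optimal edit sequence (2 edits):
  ostpbsze → obtpbsze (sub s→b @2)
  obtpbsze → obtppsze (sub b→p @5)
Edit distance = 2.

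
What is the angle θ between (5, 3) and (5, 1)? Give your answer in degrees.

With u = (5, 3), v = (5, 1):
u·v = 5·5 + 3·1 = 25 + 3 = 28.
|u| = √(5² + 3²) = √34, |v| = √(5² + 1²) = √26, so |u||v| = √(34·26) = √884.
cos θ = (u·v)/(|u||v|) = 28/√884 ≈ 0.941742
θ = arccos(0.941742) ≈ 19.65°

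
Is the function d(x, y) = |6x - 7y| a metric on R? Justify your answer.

No. d fails symmetry: d(3, 1) = |6·3 - 7·1| = |11| = 11, but d(1, 3) = |6·1 - 7·3| = |-15| = 15. Since 11 ≠ 15, d(x,y) ≠ d(y,x) in general.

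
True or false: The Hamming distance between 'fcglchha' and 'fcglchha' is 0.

Differing positions: none. Hamming distance = 0, so the claim is true.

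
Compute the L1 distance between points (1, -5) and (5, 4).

Σ|x_i - y_i| = |1 - 5| + |-5 - 4| = 4 + 9 = 13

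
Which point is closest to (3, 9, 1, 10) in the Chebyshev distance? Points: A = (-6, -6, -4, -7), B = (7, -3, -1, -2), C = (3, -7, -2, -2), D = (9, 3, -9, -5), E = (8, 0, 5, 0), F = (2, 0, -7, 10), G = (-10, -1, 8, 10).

Distances: d(A) = 17, d(B) = 12, d(C) = 16, d(D) = 15, d(E) = 10, d(F) = 9, d(G) = 13. Nearest: F = (2, 0, -7, 10) with distance 9.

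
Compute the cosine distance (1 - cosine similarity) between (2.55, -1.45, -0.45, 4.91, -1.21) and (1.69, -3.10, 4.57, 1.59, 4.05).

With u = (2.55, -1.45, -0.45, 4.91, -1.21), v = (1.69, -3.10, 4.57, 1.59, 4.05):
u·v = 2.55·1.69 + (-1.45)·(-3.1) + (-0.45)·4.57 + 4.91·1.59 + (-1.21)·4.05 = 4.3095 + 4.495 + (-2.0565) + 7.8069 + (-4.9005) = 9.6544.
|u| = √(2.55² + (-1.45)² + (-0.45)² + 4.91² + (-1.21)²) = √(6.5025 + 2.1025 + 0.2025 + 24.1081 + 1.4641) = √34.3797, |v| = √(1.69² + (-3.1)² + 4.57² + 1.59² + 4.05²) = √(2.8561 + 9.61 + 20.8849 + 2.5281 + 16.4025) = √52.2816.
cos θ = (u·v)/(|u||v|) = 9.6544/(√34.3797·√52.2816) ≈ 0.2277
Cosine distance = 1 - cos θ ≈ 1 - 0.2277 = 0.7723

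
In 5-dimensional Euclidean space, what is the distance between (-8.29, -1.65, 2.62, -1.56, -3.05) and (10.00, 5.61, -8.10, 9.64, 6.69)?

√(Σ(x_i - y_i)²) = √((-8.29 - 10)² + (-1.65 - 5.61)² + (2.62 - (-8.1))² + (-1.56 - 9.64)² + (-3.05 - 6.69)²)
= √((-18.29)² + (-7.26)² + 10.72² + (-11.2)² + (-9.74)²) = √(334.5241 + 52.7076 + 114.9184 + 125.44 + 94.8676) = √722.4577 ≈ 26.8786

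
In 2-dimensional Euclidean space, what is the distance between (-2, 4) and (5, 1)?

√(Σ(x_i - y_i)²) = √((-2 - 5)² + (4 - 1)²)
= √((-7)² + 3²) = √(49 + 9) = √58 ≈ 7.6158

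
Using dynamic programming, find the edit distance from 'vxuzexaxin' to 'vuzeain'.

Let D[i][j] be the edit distance between the first i characters of 'vxuzexaxin' and the first j characters of 'vuzeain', with D[i][0] = i, D[0][j] = j, and D[i][j] = D[i-1][j-1] if the characters match, else 1 + min(D[i-1][j], D[i][j-1], D[i-1][j-1]). Filling the table (rows: prefixes of 'vxuzexaxin', columns: prefixes of 'vuzeain'):
     ε  v  u  z  e  a  i  n
  ε  0  1  2  3  4  5  6  7
  v  1  0  1  2  3  4  5  6
  x  2  1  1  2  3  4  5  6
  u  3  2  1  2  3  4  5  6
  z  4  3  2  1  2  3  4  5
  e  5  4  3  2  1  2  3  4
  x  6  5  4  3  2  2  3  4
  a  7  6  5  4  3  2  3  4
  x  8  7  6  5  4  3  3  4
  i  9  8  7  6  5  4  3  4
  n 10  9  8  7  6  5  4  3
The bottom-right entry gives D[10][7] = 3, so no sequence of fewer than 3 edits works. Backtracking through the table gives one optimal edit sequence (3 edits):
  vxuzexaxin → vuzexaxin (del x @2)
  vuzexaxin → vuzeaxin (del x @5)
  vuzeaxin → vuzeain (del x @6)
Edit distance = 3.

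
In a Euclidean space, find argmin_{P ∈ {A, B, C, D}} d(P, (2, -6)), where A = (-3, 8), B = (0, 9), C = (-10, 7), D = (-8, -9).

Distances: d(A) ≈ 14.8661, d(B) ≈ 15.1327, d(C) ≈ 17.6918, d(D) ≈ 10.4403. Nearest: D = (-8, -9) with distance 10.4403.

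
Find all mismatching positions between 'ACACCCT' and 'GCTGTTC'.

Differing positions: 1, 3, 4, 5, 6, 7. Hamming distance = 6.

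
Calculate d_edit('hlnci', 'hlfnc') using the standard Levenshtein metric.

Let D[i][j] be the edit distance between the first i characters of 'hlnci' and the first j characters of 'hlfnc', with D[i][0] = i, D[0][j] = j, and D[i][j] = D[i-1][j-1] if the characters match, else 1 + min(D[i-1][j], D[i][j-1], D[i-1][j-1]). Filling the table (rows: prefixes of 'hlnci', columns: prefixes of 'hlfnc'):
     ε  h  l  f  n  c
  ε  0  1  2  3  4  5
  h  1  0  1  2  3  4
  l  2  1  0  1  2  3
  n  3  2  1  1  1  2
  c  4  3  2  2  2  1
  i  5  4  3  3  3  2
The bottom-right entry gives D[5][5] = 2, so no sequence of fewer than 2 edits works. Backtracking through the table gives one optimal edit sequence (2 edits):
  hlnci → hlfnci (ins f @3)
  hlfnci → hlfnc (del i @6)
Edit distance = 2.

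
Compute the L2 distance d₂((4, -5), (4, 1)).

√(Σ(x_i - y_i)²) = √((4 - 4)² + (-5 - 1)²)
= √(0² + (-6)²) = √(0 + 36) = √36 = 6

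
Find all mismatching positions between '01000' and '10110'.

Differing positions: 1, 2, 3, 4. Hamming distance = 4.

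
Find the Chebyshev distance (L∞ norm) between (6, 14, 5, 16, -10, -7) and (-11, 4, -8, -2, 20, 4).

max(|x_i - y_i|) = max(|6 - (-11)|, |14 - 4|, |5 - (-8)|, |16 - (-2)|, |-10 - 20|, |-7 - 4|) = max(17, 10, 13, 18, 30, 11) = 30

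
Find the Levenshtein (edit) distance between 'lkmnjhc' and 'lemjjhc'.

Let D[i][j] be the edit distance between the first i characters of 'lkmnjhc' and the first j characters of 'lemjjhc', with D[i][0] = i, D[0][j] = j, and D[i][j] = D[i-1][j-1] if the characters match, else 1 + min(D[i-1][j], D[i][j-1], D[i-1][j-1]). Filling the table (rows: prefixes of 'lkmnjhc', columns: prefixes of 'lemjjhc'):
     ε  l  e  m  j  j  h  c
  ε  0  1  2  3  4  5  6  7
  l  1  0  1  2  3  4  5  6
  k  2  1  1  2  3  4  5  6
  m  3  2  2  1  2  3  4  5
  n  4  3  3  2  2  3  4  5
  j  5  4  4  3  2  2  3  4
  h  6  5  5  4  3  3  2  3
  c  7  6  6  5  4  4  3  2
The bottom-right entry gives D[7][7] = 2, so no sequence of fewer than 2 edits works. Backtracking through the table gives one optimal edit sequence (2 edits):
  lkmnjhc → lemnjhc (sub k→e @2)
  lemnjhc → lemjjhc (sub n→j @4)
Edit distance = 2.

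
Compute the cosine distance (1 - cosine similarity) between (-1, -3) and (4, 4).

With u = (-1, -3), v = (4, 4):
u·v = (-1)·4 + (-3)·4 = (-4) + (-12) = -16.
|u| = √((-1)² + (-3)²) = √10, |v| = √(4² + 4²) = √32, so |u||v| = √(10·32) = √320.
cos θ = (u·v)/(|u||v|) = -16/√320 ≈ -0.8944
Cosine distance = 1 - cos θ ≈ 1 - (-0.8944) = 1.8944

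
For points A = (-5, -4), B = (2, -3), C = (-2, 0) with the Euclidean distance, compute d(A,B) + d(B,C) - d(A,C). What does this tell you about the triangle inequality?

d(A,B) = √(7² + 1²) = √50 ≈ 7.0711, d(B,C) = √(4² + 3²) = √25 = 5, d(A,C) = √(3² + 4²) = √25 = 5.
d(A,B) + d(B,C) - d(A,C) = 7.0711 + 5 - 5 = 12.0711 - 5 = 7.0711 (to 4 decimal places). This is ≥ 0, so the triangle inequality holds for these points.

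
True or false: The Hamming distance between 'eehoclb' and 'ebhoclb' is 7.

Differing positions: 2. Hamming distance = 1, so the claim that d_H = 7 is false.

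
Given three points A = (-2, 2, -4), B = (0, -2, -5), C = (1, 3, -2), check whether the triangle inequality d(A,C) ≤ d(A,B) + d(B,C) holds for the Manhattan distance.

d(A,B) = 2 + 4 + 1 = 7, d(B,C) = 1 + 5 + 3 = 9, d(A,C) = 3 + 1 + 2 = 6.
d(A,C) = 6 ≤ 7 + 9 = 16. Triangle inequality is satisfied.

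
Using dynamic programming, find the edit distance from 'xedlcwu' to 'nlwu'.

Let D[i][j] be the edit distance between the first i characters of 'xedlcwu' and the first j characters of 'nlwu', with D[i][0] = i, D[0][j] = j, and D[i][j] = D[i-1][j-1] if the characters match, else 1 + min(D[i-1][j], D[i][j-1], D[i-1][j-1]). Filling the table (rows: prefixes of 'xedlcwu', columns: prefixes of 'nlwu'):
     ε  n  l  w  u
  ε  0  1  2  3  4
  x  1  1  2  3  4
  e  2  2  2  3  4
  d  3  3  3  3  4
  l  4  4  3  4  4
  c  5  5  4  4  5
  w  6  6  5  4  5
  u  7  7  6  5  4
The bottom-right entry gives D[7][4] = 4, so no sequence of fewer than 4 edits works. Backtracking through the table gives one optimal edit sequence (4 edits):
  xedlcwu → edlcwu (del x @1)
  edlcwu → dlcwu (del e @1)
  dlcwu → nlcwu (sub d→n @1)
  nlcwu → nlwu (del c @3)
Edit distance = 4.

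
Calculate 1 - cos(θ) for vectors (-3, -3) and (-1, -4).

With u = (-3, -3), v = (-1, -4):
u·v = (-3)·(-1) + (-3)·(-4) = 3 + 12 = 15.
|u| = √((-3)² + (-3)²) = √18, |v| = √((-1)² + (-4)²) = √17, so |u||v| = √(18·17) = √306.
cos θ = (u·v)/(|u||v|) = 15/√306 ≈ 0.8575
Cosine distance = 1 - cos θ ≈ 1 - 0.8575 = 0.1425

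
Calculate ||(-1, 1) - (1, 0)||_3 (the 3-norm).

(Σ|x_i - y_i|^3)^(1/3) = (|-1 - 1|^3 + |1 - 0|^3)^(1/3)
= (2^3 + 1^3)^(1/3) = (8 + 1)^(1/3) = (9)^(1/3) ≈ 2.0801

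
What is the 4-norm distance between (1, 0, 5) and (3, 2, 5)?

(Σ|x_i - y_i|^4)^(1/4) = (|1 - 3|^4 + |0 - 2|^4 + |5 - 5|^4)^(1/4)
= (2^4 + 2^4 + 0^4)^(1/4) = (16 + 16 + 0)^(1/4) = (32)^(1/4) ≈ 2.3784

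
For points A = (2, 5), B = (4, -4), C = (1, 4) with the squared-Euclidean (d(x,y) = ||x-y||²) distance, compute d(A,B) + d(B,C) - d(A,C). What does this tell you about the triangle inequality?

d(A,B) = 2² + 9² = 85, d(B,C) = 3² + 8² = 73, d(A,C) = 1² + 1² = 2.
d(A,B) + d(B,C) - d(A,C) = 85 + 73 - 2 = 158 - 2 = 156. This is ≥ 0, so the triangle inequality holds for these points.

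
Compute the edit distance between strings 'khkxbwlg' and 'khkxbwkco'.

Let D[i][j] be the edit distance between the first i characters of 'khkxbwlg' and the first j characters of 'khkxbwkco', with D[i][0] = i, D[0][j] = j, and D[i][j] = D[i-1][j-1] if the characters match, else 1 + min(D[i-1][j], D[i][j-1], D[i-1][j-1]). Filling the table (rows: prefixes of 'khkxbwlg', columns: prefixes of 'khkxbwkco'):
     ε  k  h  k  x  b  w  k  c  o
  ε  0  1  2  3  4  5  6  7  8  9
  k  1  0  1  2  3  4  5  6  7  8
  h  2  1  0  1  2  3  4  5  6  7
  k  3  2  1  0  1  2  3  4  5  6
  x  4  3  2  1  0  1  2  3  4  5
  b  5  4  3  2  1  0  1  2  3  4
  w  6  5  4  3  2  1  0  1  2  3
  l  7  6  5  4  3  2  1  1  2  3
  g  8  7  6  5  4  3  2  2  2  3
The bottom-right entry gives D[8][9] = 3, so no sequence of fewer than 3 edits works. Backtracking through the table gives one optimal edit sequence (3 edits):
  khkxbwlg → khkxbwklg (ins k @7)
  khkxbwklg → khkxbwkcg (sub l→c @8)
  khkxbwkcg → khkxbwkco (sub g→o @9)
Edit distance = 3.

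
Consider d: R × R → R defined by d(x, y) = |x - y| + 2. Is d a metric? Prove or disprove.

No. d fails identity of indiscernibles (specifically d(x,x) = 0): d(1, 1) = |1 - 1| + 2 = 0 + 2 = 2 ≠ 0.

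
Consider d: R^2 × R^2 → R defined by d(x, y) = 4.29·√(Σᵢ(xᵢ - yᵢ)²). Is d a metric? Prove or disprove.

Yes. The L2 (Euclidean) norm induces a metric on R^2, and multiplying a metric by a positive constant 4.29 > 0 preserves all four axioms: non-negativity (4.29·||x-y|| ≥ 0), identity (4.29·||x-y|| = 0 ⟺ ||x-y|| = 0 ⟺ x = y), symmetry (||x-y|| = ||y-x||), and the triangle inequality (4.29·||x-z|| ≤ 4.29·||x-y|| + 4.29·||y-z||). So d is a metric.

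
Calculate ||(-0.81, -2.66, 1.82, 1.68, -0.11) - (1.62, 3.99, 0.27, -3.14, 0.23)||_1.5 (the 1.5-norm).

(Σ|x_i - y_i|^1.5)^(1/1.5) = (|-0.81 - 1.62|^1.5 + |-2.66 - 3.99|^1.5 + |1.82 - 0.27|^1.5 + |1.68 - (-3.14)|^1.5 + |-0.11 - 0.23|^1.5)^(1/1.5)
= (2.43^1.5 + 6.65^1.5 + 1.55^1.5 + 4.82^1.5 + 0.34^1.5)^(1/1.5) ≈ (3.788 + 17.1487 + 1.9297 + 10.5821 + 0.1983)^(1/1.5) = (33.6468)^(1/1.5) ≈ 10.4223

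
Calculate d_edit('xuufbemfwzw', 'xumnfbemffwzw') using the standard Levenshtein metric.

Let D[i][j] be the edit distance between the first i characters of 'xuufbemfwzw' and the first j characters of 'xumnfbemffwzw', with D[i][0] = i, D[0][j] = j, and D[i][j] = D[i-1][j-1] if the characters match, else 1 + min(D[i-1][j], D[i][j-1], D[i-1][j-1]). Filling the table (rows: prefixes of 'xuufbemfwzw', columns: prefixes of 'xumnfbemffwzw'):
     ε  x  u  m  n  f  b  e  m  f  f  w  z  w
  ε  0  1  2  3  4  5  6  7  8  9 10 11 12 13
  x  1  0  1  2  3  4  5  6  7  8  9 10 11 12
  u  2  1  0  1  2  3  4  5  6  7  8  9 10 11
  u  3  2  1  1  2  3  4  5  6  7  8  9 10 11
  f  4  3  2  2  2  2  3  4  5  6  7  8  9 10
  b  5  4  3  3  3  3  2  3  4  5  6  7  8  9
  e  6  5  4  4  4  4  3  2  3  4  5  6  7  8
  m  7  6  5  4  5  5  4  3  2  3  4  5  6  7
  f  8  7  6  5  5  5  5  4  3  2  3  4  5  6
  w  9  8  7  6  6  6  6  5  4  3  3  3  4  5
  z 10  9  8  7  7  7  7  6  5  4  4  4  3  4
  w 11 10  9  8  8  8  8  7  6  5  5  4  4  3
The bottom-right entry gives D[11][13] = 3, so no sequence of fewer than 3 edits works. Backtracking through the table gives one optimal edit sequence (3 edits):
  xuufbemfwzw → xumufbemfwzw (ins m @3)
  xumufbemfwzw → xumnfbemfwzw (sub u→n @4)
  xumnfbemfwzw → xumnfbemffwzw (ins f @9)
Edit distance = 3.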